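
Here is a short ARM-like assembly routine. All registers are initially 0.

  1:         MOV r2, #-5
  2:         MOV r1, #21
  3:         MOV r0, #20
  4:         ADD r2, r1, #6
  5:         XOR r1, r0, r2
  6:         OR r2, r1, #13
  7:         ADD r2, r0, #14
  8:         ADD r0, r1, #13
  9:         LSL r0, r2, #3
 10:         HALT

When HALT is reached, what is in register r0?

272

r2=-5
r1=21
r0=20
r2=21+6=27
r1=20^27=15
r2=15|13=15
r2=20+14=34
r0=15+13=28
r0=34<<3=272
halt.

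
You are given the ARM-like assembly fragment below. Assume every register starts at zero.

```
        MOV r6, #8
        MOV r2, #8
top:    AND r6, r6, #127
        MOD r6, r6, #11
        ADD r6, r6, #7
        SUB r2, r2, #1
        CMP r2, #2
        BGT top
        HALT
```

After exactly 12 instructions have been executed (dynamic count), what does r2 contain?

6

after MOV r6, #8: r6=8
after MOV r2, #8: r2=8
after AND r6, r6, #127: r6=8&127=8
after MOD r6, r6, #11: r6=8%11=8
after ADD r6, r6, #7: r6=8+7=15
after SUB r2, r2, #1: r2=8-1=7
CMP r2, #2  (cmp 7,2)
BGT top: taken
after AND r6, r6, #127: r6=15&127=15
after MOD r6, r6, #11: r6=15%11=4
after ADD r6, r6, #7: r6=4+7=11
after SUB r2, r2, #1: r2=7-1=6
After step 12: r2 = 6.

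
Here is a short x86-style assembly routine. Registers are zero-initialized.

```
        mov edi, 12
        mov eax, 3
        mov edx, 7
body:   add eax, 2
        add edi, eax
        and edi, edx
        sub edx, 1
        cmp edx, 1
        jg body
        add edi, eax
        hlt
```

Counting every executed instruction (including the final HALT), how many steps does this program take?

mov edi, 12 → edi=12
mov eax, 3 → eax=3
mov edx, 7 → edx=7
add eax, 2 → eax=3+2=5
add edi, eax → edi=12+5=17
and edi, edx → edi=17&7=1
sub edx, 1 → edx=7-1=6
cmp edx, 1  (cmp 6,1)
jg body: taken
add eax, 2 → eax=5+2=7
add edi, eax → edi=1+7=8
and edi, edx → edi=8&6=0
sub edx, 1 → edx=6-1=5
cmp edx, 1  (cmp 5,1)
jg body: taken
add eax, 2 → eax=7+2=9
add edi, eax → edi=0+9=9
and edi, edx → edi=9&5=1
sub edx, 1 → edx=5-1=4
cmp edx, 1  (cmp 4,1)
jg body: taken
add eax, 2 → eax=9+2=11
add edi, eax → edi=1+11=12
and edi, edx → edi=12&4=4
sub edx, 1 → edx=4-1=3
cmp edx, 1  (cmp 3,1)
jg body: taken
add eax, 2 → eax=11+2=13
add edi, eax → edi=4+13=17
and edi, edx → edi=17&3=1
sub edx, 1 → edx=3-1=2
cmp edx, 1  (cmp 2,1)
jg body: taken
add eax, 2 → eax=13+2=15
add edi, eax → edi=1+15=16
and edi, edx → edi=16&2=0
sub edx, 1 → edx=2-1=1
cmp edx, 1  (cmp 1,1)
jg body: not taken
add edi, eax → edi=0+15=15
halt.
Total executed instructions: 41.

41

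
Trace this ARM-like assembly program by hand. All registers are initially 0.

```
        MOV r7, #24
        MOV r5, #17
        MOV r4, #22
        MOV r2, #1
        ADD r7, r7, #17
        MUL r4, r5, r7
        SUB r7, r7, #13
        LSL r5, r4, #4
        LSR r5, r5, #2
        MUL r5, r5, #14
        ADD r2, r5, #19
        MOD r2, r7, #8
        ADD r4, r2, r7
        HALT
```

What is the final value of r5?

after MOV r7, #24: r7=24
after MOV r5, #17: r5=17
after MOV r4, #22: r4=22
after MOV r2, #1: r2=1
after ADD r7, r7, #17: r7=24+17=41
after MUL r4, r5, r7: r4=17*41=697
after SUB r7, r7, #13: r7=41-13=28
after LSL r5, r4, #4: r5=697<<4=11152
after LSR r5, r5, #2: r5=11152>>2=2788
after MUL r5, r5, #14: r5=2788*14=39032
after ADD r2, r5, #19: r2=39032+19=39051
after MOD r2, r7, #8: r2=28%8=4
after ADD r4, r2, r7: r4=4+28=32
halt.

39032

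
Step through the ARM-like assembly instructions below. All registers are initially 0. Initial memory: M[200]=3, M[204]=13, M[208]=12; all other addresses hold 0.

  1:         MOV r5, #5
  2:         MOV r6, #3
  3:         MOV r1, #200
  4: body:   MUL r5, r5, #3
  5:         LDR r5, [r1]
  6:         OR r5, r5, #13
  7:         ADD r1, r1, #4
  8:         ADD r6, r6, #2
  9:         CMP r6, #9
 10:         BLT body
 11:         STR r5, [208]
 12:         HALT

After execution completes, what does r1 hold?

MOV r5, #5 → r5=5
MOV r6, #3 → r6=3
MOV r1, #200 → r1=200
MUL r5, r5, #3 → r5=5*3=15
LDR r5, [r1] → r5=M[200]=3
OR r5, r5, #13 → r5=3|13=15
ADD r1, r1, #4 → r1=200+4=204
ADD r6, r6, #2 → r6=3+2=5
CMP r6, #9  (cmp 5,9)
BLT body: taken
MUL r5, r5, #3 → r5=15*3=45
LDR r5, [r1] → r5=M[204]=13
OR r5, r5, #13 → r5=13|13=13
ADD r1, r1, #4 → r1=204+4=208
ADD r6, r6, #2 → r6=5+2=7
CMP r6, #9  (cmp 7,9)
BLT body: taken
MUL r5, r5, #3 → r5=13*3=39
LDR r5, [r1] → r5=M[208]=12
OR r5, r5, #13 → r5=12|13=13
ADD r1, r1, #4 → r1=208+4=212
ADD r6, r6, #2 → r6=7+2=9
CMP r6, #9  (cmp 9,9)
BLT body: not taken
STR r5, [208] → M[208]=13
halt.

212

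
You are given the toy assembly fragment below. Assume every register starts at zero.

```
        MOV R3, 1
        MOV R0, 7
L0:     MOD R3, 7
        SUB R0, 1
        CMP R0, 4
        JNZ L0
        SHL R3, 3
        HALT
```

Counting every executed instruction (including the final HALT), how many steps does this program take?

R3=1
R0=7
R3=1%7=1
R0=7-1=6
CMP R0, 4  (cmp 6,4)
JNZ L0: taken
R3=1%7=1
R0=6-1=5
CMP R0, 4  (cmp 5,4)
JNZ L0: taken
R3=1%7=1
R0=5-1=4
CMP R0, 4  (cmp 4,4)
JNZ L0: not taken
R3=1<<3=8
halt.
Total executed instructions: 16.

16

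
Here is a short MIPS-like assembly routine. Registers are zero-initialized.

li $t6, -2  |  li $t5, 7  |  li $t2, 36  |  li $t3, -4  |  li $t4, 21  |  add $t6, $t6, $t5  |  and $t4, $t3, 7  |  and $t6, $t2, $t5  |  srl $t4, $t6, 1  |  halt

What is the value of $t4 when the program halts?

2

$t6=-2
$t5=7
$t2=36
$t3=-4
$t4=21
$t6=(-2)+7=5
$t4=(-4)&7=4
$t6=36&7=4
$t4=4>>1=2
halt.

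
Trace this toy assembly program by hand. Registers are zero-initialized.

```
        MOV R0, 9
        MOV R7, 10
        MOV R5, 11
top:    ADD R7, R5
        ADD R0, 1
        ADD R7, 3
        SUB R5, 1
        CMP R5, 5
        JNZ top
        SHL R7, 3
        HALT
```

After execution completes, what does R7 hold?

632

R0=9
R7=10
R5=11
R7=10+11=21
R0=9+1=10
R7=21+3=24
R5=11-1=10
CMP R5, 5  (cmp 10,5)
JNZ top: taken
R7=24+10=34
R0=10+1=11
R7=34+3=37
R5=10-1=9
CMP R5, 5  (cmp 9,5)
JNZ top: taken
R7=37+9=46
R0=11+1=12
R7=46+3=49
R5=9-1=8
CMP R5, 5  (cmp 8,5)
JNZ top: taken
R7=49+8=57
R0=12+1=13
R7=57+3=60
R5=8-1=7
CMP R5, 5  (cmp 7,5)
JNZ top: taken
R7=60+7=67
R0=13+1=14
R7=67+3=70
R5=7-1=6
CMP R5, 5  (cmp 6,5)
JNZ top: taken
R7=70+6=76
R0=14+1=15
R7=76+3=79
R5=6-1=5
CMP R5, 5  (cmp 5,5)
JNZ top: not taken
R7=79<<3=632
halt.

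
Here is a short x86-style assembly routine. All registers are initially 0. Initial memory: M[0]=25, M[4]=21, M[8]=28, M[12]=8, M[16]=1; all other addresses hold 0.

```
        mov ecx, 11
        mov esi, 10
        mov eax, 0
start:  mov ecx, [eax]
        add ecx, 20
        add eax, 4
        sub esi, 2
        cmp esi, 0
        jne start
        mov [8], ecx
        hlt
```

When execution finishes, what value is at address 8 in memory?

21

ecx=11
esi=10
eax=0
ecx=M[0]=25
ecx=25+20=45
eax=0+4=4
esi=10-2=8
cmp esi, 0  (cmp 8,0)
jne start: taken
ecx=M[4]=21
ecx=21+20=41
eax=4+4=8
esi=8-2=6
cmp esi, 0  (cmp 6,0)
jne start: taken
ecx=M[8]=28
ecx=28+20=48
eax=8+4=12
esi=6-2=4
cmp esi, 0  (cmp 4,0)
jne start: taken
ecx=M[12]=8
ecx=8+20=28
eax=12+4=16
esi=4-2=2
cmp esi, 0  (cmp 2,0)
jne start: taken
ecx=M[16]=1
ecx=1+20=21
eax=16+4=20
esi=2-2=0
cmp esi, 0  (cmp 0,0)
jne start: not taken
mov [8], ecx → M[8]=21
halt.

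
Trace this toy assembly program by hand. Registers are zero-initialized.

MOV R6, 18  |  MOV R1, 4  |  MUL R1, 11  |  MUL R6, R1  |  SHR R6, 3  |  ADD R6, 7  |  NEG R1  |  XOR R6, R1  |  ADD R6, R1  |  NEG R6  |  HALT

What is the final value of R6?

after MOV R6, 18: R6=18
after MOV R1, 4: R1=4
after MUL R1, 11: R1=4*11=44
after MUL R6, R1: R6=18*44=792
after SHR R6, 3: R6=792>>3=99
after ADD R6, 7: R6=99+7=106
after NEG R1: R1=-(44)=-44
after XOR R6, R1: R6=106^(-44)=-66
after ADD R6, R1: R6=(-66)+(-44)=-110
after NEG R6: R6=-(-110)=110
halt.

110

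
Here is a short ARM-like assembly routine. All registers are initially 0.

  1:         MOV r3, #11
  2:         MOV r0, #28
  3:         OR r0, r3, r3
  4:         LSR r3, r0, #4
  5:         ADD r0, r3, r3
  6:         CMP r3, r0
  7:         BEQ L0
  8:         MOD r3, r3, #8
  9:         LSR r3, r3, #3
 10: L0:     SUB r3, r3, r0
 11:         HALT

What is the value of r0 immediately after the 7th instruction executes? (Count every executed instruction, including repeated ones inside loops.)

0

r3=11
r0=28
r0=11|11=11
r3=11>>4=0
r0=0+0=0
CMP r3, r0  (cmp 0,0)
BEQ L0: taken
After step 7: r0 = 0.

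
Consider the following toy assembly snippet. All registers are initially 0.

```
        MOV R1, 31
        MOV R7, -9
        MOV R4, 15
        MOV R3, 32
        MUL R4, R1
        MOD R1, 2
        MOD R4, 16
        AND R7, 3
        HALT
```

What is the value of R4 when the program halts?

1

R1=31
R7=-9
R4=15
R3=32
R4=15*31=465
R1=31%2=1
R4=465%16=1
R7=(-9)&3=3
halt.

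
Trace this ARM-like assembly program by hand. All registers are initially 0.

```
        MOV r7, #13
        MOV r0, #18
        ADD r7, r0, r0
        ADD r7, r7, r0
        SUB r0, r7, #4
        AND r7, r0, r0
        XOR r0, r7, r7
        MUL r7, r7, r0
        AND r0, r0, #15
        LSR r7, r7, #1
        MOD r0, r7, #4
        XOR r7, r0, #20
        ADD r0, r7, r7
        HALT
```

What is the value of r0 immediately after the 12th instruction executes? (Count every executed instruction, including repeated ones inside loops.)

0

after MOV r7, #13: r7=13
after MOV r0, #18: r0=18
after ADD r7, r0, r0: r7=18+18=36
after ADD r7, r7, r0: r7=36+18=54
after SUB r0, r7, #4: r0=54-4=50
after AND r7, r0, r0: r7=50&50=50
after XOR r0, r7, r7: r0=50^50=0
after MUL r7, r7, r0: r7=50*0=0
after AND r0, r0, #15: r0=0&15=0
after LSR r7, r7, #1: r7=0>>1=0
after MOD r0, r7, #4: r0=0%4=0
after XOR r7, r0, #20: r7=0^20=20
After step 12: r0 = 0.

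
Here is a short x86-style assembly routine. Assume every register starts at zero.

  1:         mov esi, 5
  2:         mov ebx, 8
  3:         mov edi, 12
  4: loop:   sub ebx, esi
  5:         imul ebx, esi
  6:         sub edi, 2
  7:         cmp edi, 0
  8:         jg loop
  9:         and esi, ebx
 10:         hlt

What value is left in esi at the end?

4

mov esi, 5 → esi=5
mov ebx, 8 → ebx=8
mov edi, 12 → edi=12
sub ebx, esi → ebx=8-5=3
imul ebx, esi → ebx=3*5=15
sub edi, 2 → edi=12-2=10
cmp edi, 0  (cmp 10,0)
jg loop: taken
sub ebx, esi → ebx=15-5=10
imul ebx, esi → ebx=10*5=50
sub edi, 2 → edi=10-2=8
cmp edi, 0  (cmp 8,0)
jg loop: taken
sub ebx, esi → ebx=50-5=45
imul ebx, esi → ebx=45*5=225
sub edi, 2 → edi=8-2=6
cmp edi, 0  (cmp 6,0)
jg loop: taken
sub ebx, esi → ebx=225-5=220
imul ebx, esi → ebx=220*5=1100
sub edi, 2 → edi=6-2=4
cmp edi, 0  (cmp 4,0)
jg loop: taken
sub ebx, esi → ebx=1100-5=1095
imul ebx, esi → ebx=1095*5=5475
sub edi, 2 → edi=4-2=2
cmp edi, 0  (cmp 2,0)
jg loop: taken
sub ebx, esi → ebx=5475-5=5470
imul ebx, esi → ebx=5470*5=27350
sub edi, 2 → edi=2-2=0
cmp edi, 0  (cmp 0,0)
jg loop: not taken
and esi, ebx → esi=5&27350=4
halt.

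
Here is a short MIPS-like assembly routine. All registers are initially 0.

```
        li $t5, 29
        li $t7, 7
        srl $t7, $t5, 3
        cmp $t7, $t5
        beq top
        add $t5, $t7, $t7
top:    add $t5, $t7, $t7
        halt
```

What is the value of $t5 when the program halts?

6

$t5=29
$t7=7
$t7=29>>3=3
cmp $t7, $t5  (cmp 3,29)
beq top: not taken
$t5=3+3=6
$t5=3+3=6
halt.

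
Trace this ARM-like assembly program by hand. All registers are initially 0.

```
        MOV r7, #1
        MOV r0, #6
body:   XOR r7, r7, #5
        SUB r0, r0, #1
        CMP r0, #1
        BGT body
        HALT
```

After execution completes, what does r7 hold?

4

r7=1
r0=6
r7=1^5=4
r0=6-1=5
CMP r0, #1  (cmp 5,1)
BGT body: taken
r7=4^5=1
r0=5-1=4
CMP r0, #1  (cmp 4,1)
BGT body: taken
r7=1^5=4
r0=4-1=3
CMP r0, #1  (cmp 3,1)
BGT body: taken
r7=4^5=1
r0=3-1=2
CMP r0, #1  (cmp 2,1)
BGT body: taken
r7=1^5=4
r0=2-1=1
CMP r0, #1  (cmp 1,1)
BGT body: not taken
halt.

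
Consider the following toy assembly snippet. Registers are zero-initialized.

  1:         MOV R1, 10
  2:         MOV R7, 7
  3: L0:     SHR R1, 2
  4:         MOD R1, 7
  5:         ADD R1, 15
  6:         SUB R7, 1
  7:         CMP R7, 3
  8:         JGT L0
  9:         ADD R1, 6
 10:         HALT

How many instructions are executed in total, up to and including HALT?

28

after MOV R1, 10: R1=10
after MOV R7, 7: R7=7
after SHR R1, 2: R1=10>>2=2
after MOD R1, 7: R1=2%7=2
after ADD R1, 15: R1=2+15=17
after SUB R7, 1: R7=7-1=6
CMP R7, 3  (cmp 6,3)
JGT L0: taken
after SHR R1, 2: R1=17>>2=4
after MOD R1, 7: R1=4%7=4
after ADD R1, 15: R1=4+15=19
after SUB R7, 1: R7=6-1=5
CMP R7, 3  (cmp 5,3)
JGT L0: taken
after SHR R1, 2: R1=19>>2=4
after MOD R1, 7: R1=4%7=4
after ADD R1, 15: R1=4+15=19
after SUB R7, 1: R7=5-1=4
CMP R7, 3  (cmp 4,3)
JGT L0: taken
after SHR R1, 2: R1=19>>2=4
after MOD R1, 7: R1=4%7=4
after ADD R1, 15: R1=4+15=19
after SUB R7, 1: R7=4-1=3
CMP R7, 3  (cmp 3,3)
JGT L0: not taken
after ADD R1, 6: R1=19+6=25
halt.
Total executed instructions: 28.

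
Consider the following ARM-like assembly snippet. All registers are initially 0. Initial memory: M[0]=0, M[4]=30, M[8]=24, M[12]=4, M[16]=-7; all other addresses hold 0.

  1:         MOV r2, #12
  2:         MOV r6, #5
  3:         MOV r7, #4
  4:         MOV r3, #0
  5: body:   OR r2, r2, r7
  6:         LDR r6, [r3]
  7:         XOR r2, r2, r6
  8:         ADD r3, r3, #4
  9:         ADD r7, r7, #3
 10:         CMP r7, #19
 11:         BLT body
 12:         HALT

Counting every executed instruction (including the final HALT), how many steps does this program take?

after MOV r2, #12: r2=12
after MOV r6, #5: r6=5
after MOV r7, #4: r7=4
after MOV r3, #0: r3=0
after OR r2, r2, r7: r2=12|4=12
after LDR r6, [r3]: r6=M[0]=0
after XOR r2, r2, r6: r2=12^0=12
after ADD r3, r3, #4: r3=0+4=4
after ADD r7, r7, #3: r7=4+3=7
CMP r7, #19  (cmp 7,19)
BLT body: taken
after OR r2, r2, r7: r2=12|7=15
after LDR r6, [r3]: r6=M[4]=30
after XOR r2, r2, r6: r2=15^30=17
after ADD r3, r3, #4: r3=4+4=8
after ADD r7, r7, #3: r7=7+3=10
CMP r7, #19  (cmp 10,19)
BLT body: taken
after OR r2, r2, r7: r2=17|10=27
after LDR r6, [r3]: r6=M[8]=24
after XOR r2, r2, r6: r2=27^24=3
after ADD r3, r3, #4: r3=8+4=12
after ADD r7, r7, #3: r7=10+3=13
CMP r7, #19  (cmp 13,19)
BLT body: taken
after OR r2, r2, r7: r2=3|13=15
after LDR r6, [r3]: r6=M[12]=4
after XOR r2, r2, r6: r2=15^4=11
after ADD r3, r3, #4: r3=12+4=16
after ADD r7, r7, #3: r7=13+3=16
CMP r7, #19  (cmp 16,19)
BLT body: taken
after OR r2, r2, r7: r2=11|16=27
after LDR r6, [r3]: r6=M[16]=-7
after XOR r2, r2, r6: r2=27^(-7)=-30
after ADD r3, r3, #4: r3=16+4=20
after ADD r7, r7, #3: r7=16+3=19
CMP r7, #19  (cmp 19,19)
BLT body: not taken
halt.
Total executed instructions: 40.

40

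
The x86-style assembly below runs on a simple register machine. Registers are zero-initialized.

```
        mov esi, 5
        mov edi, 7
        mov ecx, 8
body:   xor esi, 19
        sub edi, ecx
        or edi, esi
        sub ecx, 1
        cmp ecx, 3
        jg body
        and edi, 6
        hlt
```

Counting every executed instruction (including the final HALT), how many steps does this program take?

mov esi, 5 → esi=5
mov edi, 7 → edi=7
mov ecx, 8 → ecx=8
xor esi, 19 → esi=5^19=22
sub edi, ecx → edi=7-8=-1
or edi, esi → edi=(-1)|22=-1
sub ecx, 1 → ecx=8-1=7
cmp ecx, 3  (cmp 7,3)
jg body: taken
xor esi, 19 → esi=22^19=5
sub edi, ecx → edi=(-1)-7=-8
or edi, esi → edi=(-8)|5=-3
sub ecx, 1 → ecx=7-1=6
cmp ecx, 3  (cmp 6,3)
jg body: taken
xor esi, 19 → esi=5^19=22
sub edi, ecx → edi=(-3)-6=-9
or edi, esi → edi=(-9)|22=-9
sub ecx, 1 → ecx=6-1=5
cmp ecx, 3  (cmp 5,3)
jg body: taken
xor esi, 19 → esi=22^19=5
sub edi, ecx → edi=(-9)-5=-14
or edi, esi → edi=(-14)|5=-9
sub ecx, 1 → ecx=5-1=4
cmp ecx, 3  (cmp 4,3)
jg body: taken
xor esi, 19 → esi=5^19=22
sub edi, ecx → edi=(-9)-4=-13
or edi, esi → edi=(-13)|22=-9
sub ecx, 1 → ecx=4-1=3
cmp ecx, 3  (cmp 3,3)
jg body: not taken
and edi, 6 → edi=(-9)&6=6
halt.
Total executed instructions: 35.

35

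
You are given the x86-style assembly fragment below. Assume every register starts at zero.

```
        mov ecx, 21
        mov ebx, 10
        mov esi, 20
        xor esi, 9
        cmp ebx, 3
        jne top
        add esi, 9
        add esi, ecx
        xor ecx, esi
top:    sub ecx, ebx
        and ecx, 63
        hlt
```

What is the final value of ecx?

mov ecx, 21 → ecx=21
mov ebx, 10 → ebx=10
mov esi, 20 → esi=20
xor esi, 9 → esi=20^9=29
cmp ebx, 3  (cmp 10,3)
jne top: taken
sub ecx, ebx → ecx=21-10=11
and ecx, 63 → ecx=11&63=11
halt.

11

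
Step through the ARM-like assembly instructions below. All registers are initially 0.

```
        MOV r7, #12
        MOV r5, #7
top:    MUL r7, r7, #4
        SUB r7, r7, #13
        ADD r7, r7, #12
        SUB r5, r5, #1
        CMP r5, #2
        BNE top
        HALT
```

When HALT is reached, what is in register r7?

11947

after MOV r7, #12: r7=12
after MOV r5, #7: r5=7
after MUL r7, r7, #4: r7=12*4=48
after SUB r7, r7, #13: r7=48-13=35
after ADD r7, r7, #12: r7=35+12=47
after SUB r5, r5, #1: r5=7-1=6
CMP r5, #2  (cmp 6,2)
BNE top: taken
after MUL r7, r7, #4: r7=47*4=188
after SUB r7, r7, #13: r7=188-13=175
after ADD r7, r7, #12: r7=175+12=187
after SUB r5, r5, #1: r5=6-1=5
CMP r5, #2  (cmp 5,2)
BNE top: taken
after MUL r7, r7, #4: r7=187*4=748
after SUB r7, r7, #13: r7=748-13=735
after ADD r7, r7, #12: r7=735+12=747
after SUB r5, r5, #1: r5=5-1=4
CMP r5, #2  (cmp 4,2)
BNE top: taken
after MUL r7, r7, #4: r7=747*4=2988
after SUB r7, r7, #13: r7=2988-13=2975
after ADD r7, r7, #12: r7=2975+12=2987
after SUB r5, r5, #1: r5=4-1=3
CMP r5, #2  (cmp 3,2)
BNE top: taken
after MUL r7, r7, #4: r7=2987*4=11948
after SUB r7, r7, #13: r7=11948-13=11935
after ADD r7, r7, #12: r7=11935+12=11947
after SUB r5, r5, #1: r5=3-1=2
CMP r5, #2  (cmp 2,2)
BNE top: not taken
halt.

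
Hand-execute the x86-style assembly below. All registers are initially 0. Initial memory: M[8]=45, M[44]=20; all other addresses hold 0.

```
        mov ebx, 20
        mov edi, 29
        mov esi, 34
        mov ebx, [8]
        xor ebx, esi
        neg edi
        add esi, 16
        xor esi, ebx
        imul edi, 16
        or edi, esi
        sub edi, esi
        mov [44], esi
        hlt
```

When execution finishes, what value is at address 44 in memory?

61

ebx=20
edi=29
esi=34
ebx=M[8]=45
ebx=45^34=15
edi=-(29)=-29
esi=34+16=50
esi=50^15=61
edi=(-29)*16=-464
edi=(-464)|61=-451
edi=(-451)-61=-512
mov [44], esi → M[44]=61
halt.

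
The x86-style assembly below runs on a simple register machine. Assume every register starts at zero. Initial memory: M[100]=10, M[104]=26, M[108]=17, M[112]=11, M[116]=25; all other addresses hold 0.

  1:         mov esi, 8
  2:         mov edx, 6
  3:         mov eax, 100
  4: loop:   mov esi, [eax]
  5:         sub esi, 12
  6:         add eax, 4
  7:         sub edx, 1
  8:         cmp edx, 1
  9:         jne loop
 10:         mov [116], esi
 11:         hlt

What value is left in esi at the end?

13

esi=8
edx=6
eax=100
esi=M[100]=10
esi=10-12=-2
eax=100+4=104
edx=6-1=5
cmp edx, 1  (cmp 5,1)
jne loop: taken
esi=M[104]=26
esi=26-12=14
eax=104+4=108
edx=5-1=4
cmp edx, 1  (cmp 4,1)
jne loop: taken
esi=M[108]=17
esi=17-12=5
eax=108+4=112
edx=4-1=3
cmp edx, 1  (cmp 3,1)
jne loop: taken
esi=M[112]=11
esi=11-12=-1
eax=112+4=116
edx=3-1=2
cmp edx, 1  (cmp 2,1)
jne loop: taken
esi=M[116]=25
esi=25-12=13
eax=116+4=120
edx=2-1=1
cmp edx, 1  (cmp 1,1)
jne loop: not taken
mov [116], esi → M[116]=13
halt.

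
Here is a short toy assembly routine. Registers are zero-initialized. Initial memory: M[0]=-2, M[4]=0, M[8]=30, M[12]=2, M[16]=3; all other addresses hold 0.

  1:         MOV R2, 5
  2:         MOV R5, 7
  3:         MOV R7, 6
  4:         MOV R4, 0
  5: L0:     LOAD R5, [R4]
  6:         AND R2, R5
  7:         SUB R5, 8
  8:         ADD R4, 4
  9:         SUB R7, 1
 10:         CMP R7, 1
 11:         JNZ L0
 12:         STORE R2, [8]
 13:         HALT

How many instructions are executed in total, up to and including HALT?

MOV R2, 5 → R2=5
MOV R5, 7 → R5=7
MOV R7, 6 → R7=6
MOV R4, 0 → R4=0
LOAD R5, [R4] → R5=M[0]=-2
AND R2, R5 → R2=5&(-2)=4
SUB R5, 8 → R5=(-2)-8=-10
ADD R4, 4 → R4=0+4=4
SUB R7, 1 → R7=6-1=5
CMP R7, 1  (cmp 5,1)
JNZ L0: taken
LOAD R5, [R4] → R5=M[4]=0
AND R2, R5 → R2=4&0=0
SUB R5, 8 → R5=0-8=-8
ADD R4, 4 → R4=4+4=8
SUB R7, 1 → R7=5-1=4
CMP R7, 1  (cmp 4,1)
JNZ L0: taken
LOAD R5, [R4] → R5=M[8]=30
AND R2, R5 → R2=0&30=0
SUB R5, 8 → R5=30-8=22
ADD R4, 4 → R4=8+4=12
SUB R7, 1 → R7=4-1=3
CMP R7, 1  (cmp 3,1)
JNZ L0: taken
LOAD R5, [R4] → R5=M[12]=2
AND R2, R5 → R2=0&2=0
SUB R5, 8 → R5=2-8=-6
ADD R4, 4 → R4=12+4=16
SUB R7, 1 → R7=3-1=2
CMP R7, 1  (cmp 2,1)
JNZ L0: taken
LOAD R5, [R4] → R5=M[16]=3
AND R2, R5 → R2=0&3=0
SUB R5, 8 → R5=3-8=-5
ADD R4, 4 → R4=16+4=20
SUB R7, 1 → R7=2-1=1
CMP R7, 1  (cmp 1,1)
JNZ L0: not taken
STORE R2, [8] → M[8]=0
halt.
Total executed instructions: 41.

41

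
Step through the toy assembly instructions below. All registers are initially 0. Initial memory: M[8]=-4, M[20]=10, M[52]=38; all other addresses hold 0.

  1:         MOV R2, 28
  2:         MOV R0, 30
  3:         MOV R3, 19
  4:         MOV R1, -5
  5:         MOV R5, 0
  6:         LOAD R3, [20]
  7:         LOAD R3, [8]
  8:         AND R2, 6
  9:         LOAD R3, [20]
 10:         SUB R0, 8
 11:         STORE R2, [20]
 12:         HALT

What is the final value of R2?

4

after MOV R2, 28: R2=28
after MOV R0, 30: R0=30
after MOV R3, 19: R3=19
after MOV R1, -5: R1=-5
after MOV R5, 0: R5=0
after LOAD R3, [20]: R3=M[20]=10
after LOAD R3, [8]: R3=M[8]=-4
after AND R2, 6: R2=28&6=4
after LOAD R3, [20]: R3=M[20]=10
after SUB R0, 8: R0=30-8=22
STORE R2, [20] → M[20]=4
halt.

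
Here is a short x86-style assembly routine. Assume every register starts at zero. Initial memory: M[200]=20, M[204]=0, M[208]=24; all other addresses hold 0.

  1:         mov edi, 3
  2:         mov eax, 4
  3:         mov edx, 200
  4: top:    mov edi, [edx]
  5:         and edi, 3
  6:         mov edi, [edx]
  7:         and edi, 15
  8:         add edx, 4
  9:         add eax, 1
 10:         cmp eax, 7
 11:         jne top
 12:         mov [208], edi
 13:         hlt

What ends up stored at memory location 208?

after mov edi, 3: edi=3
after mov eax, 4: eax=4
after mov edx, 200: edx=200
after mov edi, [edx]: edi=M[200]=20
after and edi, 3: edi=20&3=0
after mov edi, [edx]: edi=M[200]=20
after and edi, 15: edi=20&15=4
after add edx, 4: edx=200+4=204
after add eax, 1: eax=4+1=5
cmp eax, 7  (cmp 5,7)
jne top: taken
after mov edi, [edx]: edi=M[204]=0
after and edi, 3: edi=0&3=0
after mov edi, [edx]: edi=M[204]=0
after and edi, 15: edi=0&15=0
after add edx, 4: edx=204+4=208
after add eax, 1: eax=5+1=6
cmp eax, 7  (cmp 6,7)
jne top: taken
after mov edi, [edx]: edi=M[208]=24
after and edi, 3: edi=24&3=0
after mov edi, [edx]: edi=M[208]=24
after and edi, 15: edi=24&15=8
after add edx, 4: edx=208+4=212
after add eax, 1: eax=6+1=7
cmp eax, 7  (cmp 7,7)
jne top: not taken
mov [208], edi → M[208]=8
halt.

8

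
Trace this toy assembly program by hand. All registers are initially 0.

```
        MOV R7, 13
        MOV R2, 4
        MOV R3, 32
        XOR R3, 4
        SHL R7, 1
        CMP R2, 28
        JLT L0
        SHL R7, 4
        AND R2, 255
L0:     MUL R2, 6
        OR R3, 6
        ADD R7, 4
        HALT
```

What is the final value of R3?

after MOV R7, 13: R7=13
after MOV R2, 4: R2=4
after MOV R3, 32: R3=32
after XOR R3, 4: R3=32^4=36
after SHL R7, 1: R7=13<<1=26
CMP R2, 28  (cmp 4,28)
JLT L0: taken
after MUL R2, 6: R2=4*6=24
after OR R3, 6: R3=36|6=38
after ADD R7, 4: R7=26+4=30
halt.

38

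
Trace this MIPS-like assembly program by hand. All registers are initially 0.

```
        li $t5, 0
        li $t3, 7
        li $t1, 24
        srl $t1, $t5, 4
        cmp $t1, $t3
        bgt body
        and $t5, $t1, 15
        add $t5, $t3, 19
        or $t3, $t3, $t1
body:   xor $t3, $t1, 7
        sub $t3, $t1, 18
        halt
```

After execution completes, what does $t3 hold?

-18

li $t5, 0 → $t5=0
li $t3, 7 → $t3=7
li $t1, 24 → $t1=24
srl $t1, $t5, 4 → $t1=0>>4=0
cmp $t1, $t3  (cmp 0,7)
bgt body: not taken
and $t5, $t1, 15 → $t5=0&15=0
add $t5, $t3, 19 → $t5=7+19=26
or $t3, $t3, $t1 → $t3=7|0=7
xor $t3, $t1, 7 → $t3=0^7=7
sub $t3, $t1, 18 → $t3=0-18=-18
halt.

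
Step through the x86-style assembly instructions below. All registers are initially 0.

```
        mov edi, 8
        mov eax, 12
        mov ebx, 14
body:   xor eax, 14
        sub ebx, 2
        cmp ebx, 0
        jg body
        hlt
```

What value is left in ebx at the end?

edi=8
eax=12
ebx=14
eax=12^14=2
ebx=14-2=12
cmp ebx, 0  (cmp 12,0)
jg body: taken
eax=2^14=12
ebx=12-2=10
cmp ebx, 0  (cmp 10,0)
jg body: taken
eax=12^14=2
ebx=10-2=8
cmp ebx, 0  (cmp 8,0)
jg body: taken
eax=2^14=12
ebx=8-2=6
cmp ebx, 0  (cmp 6,0)
jg body: taken
eax=12^14=2
ebx=6-2=4
cmp ebx, 0  (cmp 4,0)
jg body: taken
eax=2^14=12
ebx=4-2=2
cmp ebx, 0  (cmp 2,0)
jg body: taken
eax=12^14=2
ebx=2-2=0
cmp ebx, 0  (cmp 0,0)
jg body: not taken
halt.

0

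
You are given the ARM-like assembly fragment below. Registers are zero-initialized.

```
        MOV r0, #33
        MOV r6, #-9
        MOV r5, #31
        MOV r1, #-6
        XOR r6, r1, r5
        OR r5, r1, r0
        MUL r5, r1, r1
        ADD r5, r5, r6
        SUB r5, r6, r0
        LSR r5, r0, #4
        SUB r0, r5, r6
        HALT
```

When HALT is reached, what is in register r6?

-27

r0=33
r6=-9
r5=31
r1=-6
r6=(-6)^31=-27
r5=(-6)|33=-5
r5=(-6)*(-6)=36
r5=36+(-27)=9
r5=(-27)-33=-60
r5=33>>4=2
r0=2-(-27)=29
halt.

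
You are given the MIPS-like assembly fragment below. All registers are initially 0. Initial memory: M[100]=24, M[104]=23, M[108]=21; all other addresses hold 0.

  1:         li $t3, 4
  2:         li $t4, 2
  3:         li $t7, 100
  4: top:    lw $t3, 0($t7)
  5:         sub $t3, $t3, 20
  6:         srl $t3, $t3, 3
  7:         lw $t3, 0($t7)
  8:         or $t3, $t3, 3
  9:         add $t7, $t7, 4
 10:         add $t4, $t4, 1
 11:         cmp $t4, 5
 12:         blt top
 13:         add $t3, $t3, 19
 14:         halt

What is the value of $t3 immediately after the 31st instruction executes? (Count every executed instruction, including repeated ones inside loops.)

42

$t3=4
$t4=2
$t7=100
$t3=M[100]=24
$t3=24-20=4
$t3=4>>3=0
$t3=M[100]=24
$t3=24|3=27
$t7=100+4=104
$t4=2+1=3
cmp $t4, 5  (cmp 3,5)
blt top: taken
$t3=M[104]=23
$t3=23-20=3
$t3=3>>3=0
$t3=M[104]=23
$t3=23|3=23
$t7=104+4=108
$t4=3+1=4
cmp $t4, 5  (cmp 4,5)
blt top: taken
$t3=M[108]=21
$t3=21-20=1
$t3=1>>3=0
$t3=M[108]=21
$t3=21|3=23
$t7=108+4=112
$t4=4+1=5
cmp $t4, 5  (cmp 5,5)
blt top: not taken
$t3=23+19=42
After step 31: $t3 = 42.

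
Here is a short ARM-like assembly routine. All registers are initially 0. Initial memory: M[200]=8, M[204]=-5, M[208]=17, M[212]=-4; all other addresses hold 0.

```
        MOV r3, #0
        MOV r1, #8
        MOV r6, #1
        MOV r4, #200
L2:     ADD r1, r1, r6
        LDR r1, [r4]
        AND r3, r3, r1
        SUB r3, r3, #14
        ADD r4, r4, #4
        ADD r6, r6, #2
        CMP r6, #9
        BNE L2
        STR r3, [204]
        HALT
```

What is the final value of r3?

-30

r3=0
r1=8
r6=1
r4=200
r1=8+1=9
r1=M[200]=8
r3=0&8=0
r3=0-14=-14
r4=200+4=204
r6=1+2=3
CMP r6, #9  (cmp 3,9)
BNE L2: taken
r1=8+3=11
r1=M[204]=-5
r3=(-14)&(-5)=-14
r3=(-14)-14=-28
r4=204+4=208
r6=3+2=5
CMP r6, #9  (cmp 5,9)
BNE L2: taken
r1=(-5)+5=0
r1=M[208]=17
r3=(-28)&17=0
r3=0-14=-14
r4=208+4=212
r6=5+2=7
CMP r6, #9  (cmp 7,9)
BNE L2: taken
r1=17+7=24
r1=M[212]=-4
r3=(-14)&(-4)=-16
r3=(-16)-14=-30
r4=212+4=216
r6=7+2=9
CMP r6, #9  (cmp 9,9)
BNE L2: not taken
STR r3, [204] → M[204]=-30
halt.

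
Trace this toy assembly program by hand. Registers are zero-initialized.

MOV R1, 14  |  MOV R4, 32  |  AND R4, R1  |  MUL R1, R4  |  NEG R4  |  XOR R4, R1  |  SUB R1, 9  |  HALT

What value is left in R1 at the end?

-9

MOV R1, 14 → R1=14
MOV R4, 32 → R4=32
AND R4, R1 → R4=32&14=0
MUL R1, R4 → R1=14*0=0
NEG R4 → R4=-(0)=0
XOR R4, R1 → R4=0^0=0
SUB R1, 9 → R1=0-9=-9
halt.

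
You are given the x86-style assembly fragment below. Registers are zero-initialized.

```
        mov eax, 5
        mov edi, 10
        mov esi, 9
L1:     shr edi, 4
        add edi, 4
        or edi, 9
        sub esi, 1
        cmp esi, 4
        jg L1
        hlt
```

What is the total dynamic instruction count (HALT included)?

after mov eax, 5: eax=5
after mov edi, 10: edi=10
after mov esi, 9: esi=9
after shr edi, 4: edi=10>>4=0
after add edi, 4: edi=0+4=4
after or edi, 9: edi=4|9=13
after sub esi, 1: esi=9-1=8
cmp esi, 4  (cmp 8,4)
jg L1: taken
after shr edi, 4: edi=13>>4=0
after add edi, 4: edi=0+4=4
after or edi, 9: edi=4|9=13
after sub esi, 1: esi=8-1=7
cmp esi, 4  (cmp 7,4)
jg L1: taken
after shr edi, 4: edi=13>>4=0
after add edi, 4: edi=0+4=4
after or edi, 9: edi=4|9=13
after sub esi, 1: esi=7-1=6
cmp esi, 4  (cmp 6,4)
jg L1: taken
after shr edi, 4: edi=13>>4=0
after add edi, 4: edi=0+4=4
after or edi, 9: edi=4|9=13
after sub esi, 1: esi=6-1=5
cmp esi, 4  (cmp 5,4)
jg L1: taken
after shr edi, 4: edi=13>>4=0
after add edi, 4: edi=0+4=4
after or edi, 9: edi=4|9=13
after sub esi, 1: esi=5-1=4
cmp esi, 4  (cmp 4,4)
jg L1: not taken
halt.
Total executed instructions: 34.

34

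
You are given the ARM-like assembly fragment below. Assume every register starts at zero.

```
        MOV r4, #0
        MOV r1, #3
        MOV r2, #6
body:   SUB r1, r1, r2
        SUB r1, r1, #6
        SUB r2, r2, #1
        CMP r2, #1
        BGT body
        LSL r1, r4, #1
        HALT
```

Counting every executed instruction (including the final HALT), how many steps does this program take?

MOV r4, #0 → r4=0
MOV r1, #3 → r1=3
MOV r2, #6 → r2=6
SUB r1, r1, r2 → r1=3-6=-3
SUB r1, r1, #6 → r1=(-3)-6=-9
SUB r2, r2, #1 → r2=6-1=5
CMP r2, #1  (cmp 5,1)
BGT body: taken
SUB r1, r1, r2 → r1=(-9)-5=-14
SUB r1, r1, #6 → r1=(-14)-6=-20
SUB r2, r2, #1 → r2=5-1=4
CMP r2, #1  (cmp 4,1)
BGT body: taken
SUB r1, r1, r2 → r1=(-20)-4=-24
SUB r1, r1, #6 → r1=(-24)-6=-30
SUB r2, r2, #1 → r2=4-1=3
CMP r2, #1  (cmp 3,1)
BGT body: taken
SUB r1, r1, r2 → r1=(-30)-3=-33
SUB r1, r1, #6 → r1=(-33)-6=-39
SUB r2, r2, #1 → r2=3-1=2
CMP r2, #1  (cmp 2,1)
BGT body: taken
SUB r1, r1, r2 → r1=(-39)-2=-41
SUB r1, r1, #6 → r1=(-41)-6=-47
SUB r2, r2, #1 → r2=2-1=1
CMP r2, #1  (cmp 1,1)
BGT body: not taken
LSL r1, r4, #1 → r1=0<<1=0
halt.
Total executed instructions: 30.

30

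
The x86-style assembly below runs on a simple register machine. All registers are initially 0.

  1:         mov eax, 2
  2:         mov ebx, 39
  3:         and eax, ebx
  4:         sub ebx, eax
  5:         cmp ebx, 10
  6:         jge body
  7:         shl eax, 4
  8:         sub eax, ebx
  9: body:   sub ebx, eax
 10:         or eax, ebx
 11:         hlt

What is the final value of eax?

35

after mov eax, 2: eax=2
after mov ebx, 39: ebx=39
after and eax, ebx: eax=2&39=2
after sub ebx, eax: ebx=39-2=37
cmp ebx, 10  (cmp 37,10)
jge body: taken
after sub ebx, eax: ebx=37-2=35
after or eax, ebx: eax=2|35=35
halt.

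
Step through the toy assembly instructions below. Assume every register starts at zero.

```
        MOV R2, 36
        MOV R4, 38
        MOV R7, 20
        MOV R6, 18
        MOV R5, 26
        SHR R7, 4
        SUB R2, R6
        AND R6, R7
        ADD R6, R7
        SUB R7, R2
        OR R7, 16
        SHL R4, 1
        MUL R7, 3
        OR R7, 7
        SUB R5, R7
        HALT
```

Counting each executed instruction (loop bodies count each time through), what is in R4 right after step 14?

76

R2=36
R4=38
R7=20
R6=18
R5=26
R7=20>>4=1
R2=36-18=18
R6=18&1=0
R6=0+1=1
R7=1-18=-17
R7=(-17)|16=-1
R4=38<<1=76
R7=(-1)*3=-3
R7=(-3)|7=-1
After step 14: R4 = 76.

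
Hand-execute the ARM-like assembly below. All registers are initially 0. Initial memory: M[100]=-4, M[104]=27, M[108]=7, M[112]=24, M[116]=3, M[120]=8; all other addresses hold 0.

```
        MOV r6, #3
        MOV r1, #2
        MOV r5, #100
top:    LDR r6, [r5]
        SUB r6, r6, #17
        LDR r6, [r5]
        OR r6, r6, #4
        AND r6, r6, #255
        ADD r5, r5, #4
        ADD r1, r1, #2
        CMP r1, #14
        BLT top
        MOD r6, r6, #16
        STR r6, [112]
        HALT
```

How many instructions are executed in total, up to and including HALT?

60

r6=3
r1=2
r5=100
r6=M[100]=-4
r6=(-4)-17=-21
r6=M[100]=-4
r6=(-4)|4=-4
r6=(-4)&255=252
r5=100+4=104
r1=2+2=4
CMP r1, #14  (cmp 4,14)
BLT top: taken
r6=M[104]=27
r6=27-17=10
r6=M[104]=27
r6=27|4=31
r6=31&255=31
r5=104+4=108
r1=4+2=6
CMP r1, #14  (cmp 6,14)
BLT top: taken
r6=M[108]=7
r6=7-17=-10
r6=M[108]=7
r6=7|4=7
r6=7&255=7
r5=108+4=112
r1=6+2=8
CMP r1, #14  (cmp 8,14)
BLT top: taken
r6=M[112]=24
r6=24-17=7
r6=M[112]=24
r6=24|4=28
r6=28&255=28
r5=112+4=116
r1=8+2=10
CMP r1, #14  (cmp 10,14)
BLT top: taken
r6=M[116]=3
r6=3-17=-14
r6=M[116]=3
r6=3|4=7
r6=7&255=7
r5=116+4=120
r1=10+2=12
CMP r1, #14  (cmp 12,14)
BLT top: taken
r6=M[120]=8
r6=8-17=-9
r6=M[120]=8
r6=8|4=12
r6=12&255=12
r5=120+4=124
r1=12+2=14
CMP r1, #14  (cmp 14,14)
BLT top: not taken
r6=12%16=12
STR r6, [112] → M[112]=12
halt.
Total executed instructions: 60.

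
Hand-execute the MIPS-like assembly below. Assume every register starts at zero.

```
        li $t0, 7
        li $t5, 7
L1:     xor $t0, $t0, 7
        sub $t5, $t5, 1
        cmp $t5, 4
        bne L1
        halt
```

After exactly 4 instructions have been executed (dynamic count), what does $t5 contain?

$t0=7
$t5=7
$t0=7^7=0
$t5=7-1=6
After step 4: $t5 = 6.

6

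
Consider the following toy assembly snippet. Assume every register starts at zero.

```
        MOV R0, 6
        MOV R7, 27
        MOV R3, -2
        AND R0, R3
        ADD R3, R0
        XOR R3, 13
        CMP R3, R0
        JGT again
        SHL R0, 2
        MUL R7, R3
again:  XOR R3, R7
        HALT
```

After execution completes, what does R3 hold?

18

after MOV R0, 6: R0=6
after MOV R7, 27: R7=27
after MOV R3, -2: R3=-2
after AND R0, R3: R0=6&(-2)=6
after ADD R3, R0: R3=(-2)+6=4
after XOR R3, 13: R3=4^13=9
CMP R3, R0  (cmp 9,6)
JGT again: taken
after XOR R3, R7: R3=9^27=18
halt.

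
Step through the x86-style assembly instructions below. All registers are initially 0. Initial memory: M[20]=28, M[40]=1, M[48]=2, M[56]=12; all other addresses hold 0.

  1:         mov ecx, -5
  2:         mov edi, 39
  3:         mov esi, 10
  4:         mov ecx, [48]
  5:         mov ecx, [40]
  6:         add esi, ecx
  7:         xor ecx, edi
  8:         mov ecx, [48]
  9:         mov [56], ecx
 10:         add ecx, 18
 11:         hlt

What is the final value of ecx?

after mov ecx, -5: ecx=-5
after mov edi, 39: edi=39
after mov esi, 10: esi=10
after mov ecx, [48]: ecx=M[48]=2
after mov ecx, [40]: ecx=M[40]=1
after add esi, ecx: esi=10+1=11
after xor ecx, edi: ecx=1^39=38
after mov ecx, [48]: ecx=M[48]=2
mov [56], ecx → M[56]=2
after add ecx, 18: ecx=2+18=20
halt.

20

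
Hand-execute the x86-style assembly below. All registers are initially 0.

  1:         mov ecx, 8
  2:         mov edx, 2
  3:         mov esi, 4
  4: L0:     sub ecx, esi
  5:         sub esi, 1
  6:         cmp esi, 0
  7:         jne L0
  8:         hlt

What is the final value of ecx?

-2

after mov ecx, 8: ecx=8
after mov edx, 2: edx=2
after mov esi, 4: esi=4
after sub ecx, esi: ecx=8-4=4
after sub esi, 1: esi=4-1=3
cmp esi, 0  (cmp 3,0)
jne L0: taken
after sub ecx, esi: ecx=4-3=1
after sub esi, 1: esi=3-1=2
cmp esi, 0  (cmp 2,0)
jne L0: taken
after sub ecx, esi: ecx=1-2=-1
after sub esi, 1: esi=2-1=1
cmp esi, 0  (cmp 1,0)
jne L0: taken
after sub ecx, esi: ecx=(-1)-1=-2
after sub esi, 1: esi=1-1=0
cmp esi, 0  (cmp 0,0)
jne L0: not taken
halt.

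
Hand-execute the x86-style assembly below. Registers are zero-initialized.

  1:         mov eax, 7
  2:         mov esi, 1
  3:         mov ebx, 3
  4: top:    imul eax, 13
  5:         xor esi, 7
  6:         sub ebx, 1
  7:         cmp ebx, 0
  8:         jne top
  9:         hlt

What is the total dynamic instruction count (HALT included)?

19

eax=7
esi=1
ebx=3
eax=7*13=91
esi=1^7=6
ebx=3-1=2
cmp ebx, 0  (cmp 2,0)
jne top: taken
eax=91*13=1183
esi=6^7=1
ebx=2-1=1
cmp ebx, 0  (cmp 1,0)
jne top: taken
eax=1183*13=15379
esi=1^7=6
ebx=1-1=0
cmp ebx, 0  (cmp 0,0)
jne top: not taken
halt.
Total executed instructions: 19.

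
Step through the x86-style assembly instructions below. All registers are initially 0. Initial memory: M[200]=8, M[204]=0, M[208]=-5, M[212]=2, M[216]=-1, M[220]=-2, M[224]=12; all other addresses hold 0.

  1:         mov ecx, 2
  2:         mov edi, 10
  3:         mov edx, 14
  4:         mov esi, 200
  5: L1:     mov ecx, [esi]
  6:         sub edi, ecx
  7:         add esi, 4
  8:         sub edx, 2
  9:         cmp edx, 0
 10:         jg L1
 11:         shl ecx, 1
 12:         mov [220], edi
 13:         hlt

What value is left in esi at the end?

after mov ecx, 2: ecx=2
after mov edi, 10: edi=10
after mov edx, 14: edx=14
after mov esi, 200: esi=200
after mov ecx, [esi]: ecx=M[200]=8
after sub edi, ecx: edi=10-8=2
after add esi, 4: esi=200+4=204
after sub edx, 2: edx=14-2=12
cmp edx, 0  (cmp 12,0)
jg L1: taken
after mov ecx, [esi]: ecx=M[204]=0
after sub edi, ecx: edi=2-0=2
after add esi, 4: esi=204+4=208
after sub edx, 2: edx=12-2=10
cmp edx, 0  (cmp 10,0)
jg L1: taken
after mov ecx, [esi]: ecx=M[208]=-5
after sub edi, ecx: edi=2-(-5)=7
after add esi, 4: esi=208+4=212
after sub edx, 2: edx=10-2=8
cmp edx, 0  (cmp 8,0)
jg L1: taken
after mov ecx, [esi]: ecx=M[212]=2
after sub edi, ecx: edi=7-2=5
after add esi, 4: esi=212+4=216
after sub edx, 2: edx=8-2=6
cmp edx, 0  (cmp 6,0)
jg L1: taken
after mov ecx, [esi]: ecx=M[216]=-1
after sub edi, ecx: edi=5-(-1)=6
after add esi, 4: esi=216+4=220
after sub edx, 2: edx=6-2=4
cmp edx, 0  (cmp 4,0)
jg L1: taken
after mov ecx, [esi]: ecx=M[220]=-2
after sub edi, ecx: edi=6-(-2)=8
after add esi, 4: esi=220+4=224
after sub edx, 2: edx=4-2=2
cmp edx, 0  (cmp 2,0)
jg L1: taken
after mov ecx, [esi]: ecx=M[224]=12
after sub edi, ecx: edi=8-12=-4
after add esi, 4: esi=224+4=228
after sub edx, 2: edx=2-2=0
cmp edx, 0  (cmp 0,0)
jg L1: not taken
after shl ecx, 1: ecx=12<<1=24
mov [220], edi → M[220]=-4
halt.

228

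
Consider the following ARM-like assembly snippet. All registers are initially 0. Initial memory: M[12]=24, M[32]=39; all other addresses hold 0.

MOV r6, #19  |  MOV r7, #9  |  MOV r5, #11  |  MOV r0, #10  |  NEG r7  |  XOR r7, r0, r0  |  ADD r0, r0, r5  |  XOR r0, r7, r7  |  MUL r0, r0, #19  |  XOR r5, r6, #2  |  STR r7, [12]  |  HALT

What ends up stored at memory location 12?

MOV r6, #19 → r6=19
MOV r7, #9 → r7=9
MOV r5, #11 → r5=11
MOV r0, #10 → r0=10
NEG r7 → r7=-(9)=-9
XOR r7, r0, r0 → r7=10^10=0
ADD r0, r0, r5 → r0=10+11=21
XOR r0, r7, r7 → r0=0^0=0
MUL r0, r0, #19 → r0=0*19=0
XOR r5, r6, #2 → r5=19^2=17
STR r7, [12] → M[12]=0
halt.

0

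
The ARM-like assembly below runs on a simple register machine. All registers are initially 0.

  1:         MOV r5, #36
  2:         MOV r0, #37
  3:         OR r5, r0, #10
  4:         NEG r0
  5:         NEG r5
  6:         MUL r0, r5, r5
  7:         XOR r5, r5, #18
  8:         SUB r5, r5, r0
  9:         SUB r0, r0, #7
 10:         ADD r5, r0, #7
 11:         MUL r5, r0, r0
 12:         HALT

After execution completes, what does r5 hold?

4848804

after MOV r5, #36: r5=36
after MOV r0, #37: r0=37
after OR r5, r0, #10: r5=37|10=47
after NEG r0: r0=-(37)=-37
after NEG r5: r5=-(47)=-47
after MUL r0, r5, r5: r0=(-47)*(-47)=2209
after XOR r5, r5, #18: r5=(-47)^18=-61
after SUB r5, r5, r0: r5=(-61)-2209=-2270
after SUB r0, r0, #7: r0=2209-7=2202
after ADD r5, r0, #7: r5=2202+7=2209
after MUL r5, r0, r0: r5=2202*2202=4848804
halt.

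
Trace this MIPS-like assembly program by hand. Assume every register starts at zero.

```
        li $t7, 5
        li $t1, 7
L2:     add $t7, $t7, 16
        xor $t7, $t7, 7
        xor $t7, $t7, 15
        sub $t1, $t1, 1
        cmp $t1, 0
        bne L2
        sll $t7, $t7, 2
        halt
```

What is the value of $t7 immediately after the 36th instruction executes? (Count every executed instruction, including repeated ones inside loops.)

$t7=5
$t1=7
$t7=5+16=21
$t7=21^7=18
$t7=18^15=29
$t1=7-1=6
cmp $t1, 0  (cmp 6,0)
bne L2: taken
$t7=29+16=45
$t7=45^7=42
$t7=42^15=37
$t1=6-1=5
cmp $t1, 0  (cmp 5,0)
bne L2: taken
$t7=37+16=53
$t7=53^7=50
$t7=50^15=61
$t1=5-1=4
cmp $t1, 0  (cmp 4,0)
bne L2: taken
$t7=61+16=77
$t7=77^7=74
$t7=74^15=69
$t1=4-1=3
cmp $t1, 0  (cmp 3,0)
bne L2: taken
$t7=69+16=85
$t7=85^7=82
$t7=82^15=93
$t1=3-1=2
cmp $t1, 0  (cmp 2,0)
bne L2: taken
$t7=93+16=109
$t7=109^7=106
$t7=106^15=101
$t1=2-1=1
After step 36: $t7 = 101.

101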